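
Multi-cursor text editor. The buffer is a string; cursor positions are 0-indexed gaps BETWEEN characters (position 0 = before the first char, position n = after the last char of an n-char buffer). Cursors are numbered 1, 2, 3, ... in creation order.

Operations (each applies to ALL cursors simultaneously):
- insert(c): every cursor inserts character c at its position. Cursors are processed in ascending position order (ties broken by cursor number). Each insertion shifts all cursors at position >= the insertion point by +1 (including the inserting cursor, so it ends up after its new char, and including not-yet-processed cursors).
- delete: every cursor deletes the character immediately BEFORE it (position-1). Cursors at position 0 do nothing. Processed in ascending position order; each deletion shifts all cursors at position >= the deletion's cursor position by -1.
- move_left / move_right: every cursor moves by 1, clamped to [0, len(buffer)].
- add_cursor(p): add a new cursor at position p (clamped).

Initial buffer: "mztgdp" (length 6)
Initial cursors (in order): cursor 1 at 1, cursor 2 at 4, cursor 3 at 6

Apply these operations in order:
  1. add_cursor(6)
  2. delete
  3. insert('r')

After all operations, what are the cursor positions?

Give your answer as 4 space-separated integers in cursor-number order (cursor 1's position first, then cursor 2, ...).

After op 1 (add_cursor(6)): buffer="mztgdp" (len 6), cursors c1@1 c2@4 c3@6 c4@6, authorship ......
After op 2 (delete): buffer="zt" (len 2), cursors c1@0 c2@2 c3@2 c4@2, authorship ..
After op 3 (insert('r')): buffer="rztrrr" (len 6), cursors c1@1 c2@6 c3@6 c4@6, authorship 1..234

Answer: 1 6 6 6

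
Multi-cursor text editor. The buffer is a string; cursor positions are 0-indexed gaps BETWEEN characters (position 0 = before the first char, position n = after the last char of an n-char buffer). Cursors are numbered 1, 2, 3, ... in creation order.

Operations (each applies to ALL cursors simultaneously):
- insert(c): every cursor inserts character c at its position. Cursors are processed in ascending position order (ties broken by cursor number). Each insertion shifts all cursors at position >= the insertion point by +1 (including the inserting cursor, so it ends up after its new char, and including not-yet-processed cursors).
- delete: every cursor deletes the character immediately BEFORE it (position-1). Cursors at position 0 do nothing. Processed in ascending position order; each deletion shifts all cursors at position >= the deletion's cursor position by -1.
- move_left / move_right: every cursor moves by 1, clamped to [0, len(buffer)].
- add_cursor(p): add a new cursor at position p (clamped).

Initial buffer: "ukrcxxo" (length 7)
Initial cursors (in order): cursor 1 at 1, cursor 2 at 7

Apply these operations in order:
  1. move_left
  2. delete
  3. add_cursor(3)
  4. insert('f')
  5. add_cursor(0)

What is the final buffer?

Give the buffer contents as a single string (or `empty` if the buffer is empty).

Answer: fukrfcxfo

Derivation:
After op 1 (move_left): buffer="ukrcxxo" (len 7), cursors c1@0 c2@6, authorship .......
After op 2 (delete): buffer="ukrcxo" (len 6), cursors c1@0 c2@5, authorship ......
After op 3 (add_cursor(3)): buffer="ukrcxo" (len 6), cursors c1@0 c3@3 c2@5, authorship ......
After op 4 (insert('f')): buffer="fukrfcxfo" (len 9), cursors c1@1 c3@5 c2@8, authorship 1...3..2.
After op 5 (add_cursor(0)): buffer="fukrfcxfo" (len 9), cursors c4@0 c1@1 c3@5 c2@8, authorship 1...3..2.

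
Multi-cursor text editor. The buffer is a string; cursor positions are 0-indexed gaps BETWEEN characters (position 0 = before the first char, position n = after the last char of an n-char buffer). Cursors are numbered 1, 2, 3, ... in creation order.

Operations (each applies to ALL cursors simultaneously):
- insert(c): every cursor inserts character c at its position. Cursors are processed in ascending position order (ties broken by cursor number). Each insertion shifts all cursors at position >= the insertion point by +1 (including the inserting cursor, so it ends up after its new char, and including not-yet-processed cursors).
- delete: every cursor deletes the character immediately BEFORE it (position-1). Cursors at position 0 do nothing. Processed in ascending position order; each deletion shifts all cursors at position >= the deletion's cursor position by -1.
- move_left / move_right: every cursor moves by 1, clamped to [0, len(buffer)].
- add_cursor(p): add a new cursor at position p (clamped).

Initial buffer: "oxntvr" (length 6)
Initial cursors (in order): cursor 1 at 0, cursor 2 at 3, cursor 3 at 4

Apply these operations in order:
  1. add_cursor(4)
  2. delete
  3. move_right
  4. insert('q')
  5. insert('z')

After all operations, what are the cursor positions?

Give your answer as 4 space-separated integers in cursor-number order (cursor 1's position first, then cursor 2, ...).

After op 1 (add_cursor(4)): buffer="oxntvr" (len 6), cursors c1@0 c2@3 c3@4 c4@4, authorship ......
After op 2 (delete): buffer="ovr" (len 3), cursors c1@0 c2@1 c3@1 c4@1, authorship ...
After op 3 (move_right): buffer="ovr" (len 3), cursors c1@1 c2@2 c3@2 c4@2, authorship ...
After op 4 (insert('q')): buffer="oqvqqqr" (len 7), cursors c1@2 c2@6 c3@6 c4@6, authorship .1.234.
After op 5 (insert('z')): buffer="oqzvqqqzzzr" (len 11), cursors c1@3 c2@10 c3@10 c4@10, authorship .11.234234.

Answer: 3 10 10 10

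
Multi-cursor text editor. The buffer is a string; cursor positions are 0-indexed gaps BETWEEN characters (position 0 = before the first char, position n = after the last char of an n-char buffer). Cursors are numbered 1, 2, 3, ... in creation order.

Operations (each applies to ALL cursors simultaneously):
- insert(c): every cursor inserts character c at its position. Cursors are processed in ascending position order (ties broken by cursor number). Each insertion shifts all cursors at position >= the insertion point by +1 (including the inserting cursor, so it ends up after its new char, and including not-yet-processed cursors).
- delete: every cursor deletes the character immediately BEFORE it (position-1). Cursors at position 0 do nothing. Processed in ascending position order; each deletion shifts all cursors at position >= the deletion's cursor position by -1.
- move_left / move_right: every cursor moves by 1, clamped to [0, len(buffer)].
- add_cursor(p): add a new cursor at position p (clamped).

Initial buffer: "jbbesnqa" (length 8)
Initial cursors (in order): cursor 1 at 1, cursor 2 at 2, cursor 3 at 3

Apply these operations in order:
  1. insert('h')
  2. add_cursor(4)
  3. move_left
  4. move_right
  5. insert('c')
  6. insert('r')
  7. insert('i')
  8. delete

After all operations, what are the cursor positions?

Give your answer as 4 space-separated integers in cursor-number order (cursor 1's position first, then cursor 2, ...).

After op 1 (insert('h')): buffer="jhbhbhesnqa" (len 11), cursors c1@2 c2@4 c3@6, authorship .1.2.3.....
After op 2 (add_cursor(4)): buffer="jhbhbhesnqa" (len 11), cursors c1@2 c2@4 c4@4 c3@6, authorship .1.2.3.....
After op 3 (move_left): buffer="jhbhbhesnqa" (len 11), cursors c1@1 c2@3 c4@3 c3@5, authorship .1.2.3.....
After op 4 (move_right): buffer="jhbhbhesnqa" (len 11), cursors c1@2 c2@4 c4@4 c3@6, authorship .1.2.3.....
After op 5 (insert('c')): buffer="jhcbhccbhcesnqa" (len 15), cursors c1@3 c2@7 c4@7 c3@10, authorship .11.224.33.....
After op 6 (insert('r')): buffer="jhcrbhccrrbhcresnqa" (len 19), cursors c1@4 c2@10 c4@10 c3@14, authorship .111.22424.333.....
After op 7 (insert('i')): buffer="jhcribhccrriibhcriesnqa" (len 23), cursors c1@5 c2@13 c4@13 c3@18, authorship .1111.2242424.3333.....
After op 8 (delete): buffer="jhcrbhccrrbhcresnqa" (len 19), cursors c1@4 c2@10 c4@10 c3@14, authorship .111.22424.333.....

Answer: 4 10 14 10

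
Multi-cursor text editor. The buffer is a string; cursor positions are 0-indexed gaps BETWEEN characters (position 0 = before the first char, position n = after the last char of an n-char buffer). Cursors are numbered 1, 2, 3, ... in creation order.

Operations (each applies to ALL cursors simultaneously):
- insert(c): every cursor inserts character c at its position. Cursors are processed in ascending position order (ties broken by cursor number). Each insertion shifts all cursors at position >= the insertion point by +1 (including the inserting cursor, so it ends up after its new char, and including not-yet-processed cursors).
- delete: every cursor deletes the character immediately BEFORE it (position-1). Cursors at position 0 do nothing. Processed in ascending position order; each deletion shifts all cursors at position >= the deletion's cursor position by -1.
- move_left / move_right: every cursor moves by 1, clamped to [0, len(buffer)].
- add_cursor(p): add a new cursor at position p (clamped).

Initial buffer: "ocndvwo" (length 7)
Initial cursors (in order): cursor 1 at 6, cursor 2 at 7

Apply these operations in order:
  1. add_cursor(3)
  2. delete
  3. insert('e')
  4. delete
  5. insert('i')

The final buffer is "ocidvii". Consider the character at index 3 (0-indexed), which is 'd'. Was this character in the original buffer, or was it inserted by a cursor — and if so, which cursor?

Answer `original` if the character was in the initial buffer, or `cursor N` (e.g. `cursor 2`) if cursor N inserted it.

Answer: original

Derivation:
After op 1 (add_cursor(3)): buffer="ocndvwo" (len 7), cursors c3@3 c1@6 c2@7, authorship .......
After op 2 (delete): buffer="ocdv" (len 4), cursors c3@2 c1@4 c2@4, authorship ....
After op 3 (insert('e')): buffer="ocedvee" (len 7), cursors c3@3 c1@7 c2@7, authorship ..3..12
After op 4 (delete): buffer="ocdv" (len 4), cursors c3@2 c1@4 c2@4, authorship ....
After op 5 (insert('i')): buffer="ocidvii" (len 7), cursors c3@3 c1@7 c2@7, authorship ..3..12
Authorship (.=original, N=cursor N): . . 3 . . 1 2
Index 3: author = original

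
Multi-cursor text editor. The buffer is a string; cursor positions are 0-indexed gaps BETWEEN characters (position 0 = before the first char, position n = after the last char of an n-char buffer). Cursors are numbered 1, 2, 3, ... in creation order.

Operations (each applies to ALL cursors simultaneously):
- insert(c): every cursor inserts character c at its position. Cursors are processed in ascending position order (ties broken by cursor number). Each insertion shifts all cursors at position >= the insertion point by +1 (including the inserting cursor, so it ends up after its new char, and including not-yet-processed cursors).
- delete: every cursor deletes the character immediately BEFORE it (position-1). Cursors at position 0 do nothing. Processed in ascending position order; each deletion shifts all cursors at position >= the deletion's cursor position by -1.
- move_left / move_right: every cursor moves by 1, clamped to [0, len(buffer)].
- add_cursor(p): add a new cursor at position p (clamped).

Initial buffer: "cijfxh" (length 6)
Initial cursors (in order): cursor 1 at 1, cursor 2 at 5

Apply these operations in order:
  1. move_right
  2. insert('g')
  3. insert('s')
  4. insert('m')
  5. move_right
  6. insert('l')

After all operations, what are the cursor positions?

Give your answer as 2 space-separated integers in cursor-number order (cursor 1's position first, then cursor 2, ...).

Answer: 7 14

Derivation:
After op 1 (move_right): buffer="cijfxh" (len 6), cursors c1@2 c2@6, authorship ......
After op 2 (insert('g')): buffer="cigjfxhg" (len 8), cursors c1@3 c2@8, authorship ..1....2
After op 3 (insert('s')): buffer="cigsjfxhgs" (len 10), cursors c1@4 c2@10, authorship ..11....22
After op 4 (insert('m')): buffer="cigsmjfxhgsm" (len 12), cursors c1@5 c2@12, authorship ..111....222
After op 5 (move_right): buffer="cigsmjfxhgsm" (len 12), cursors c1@6 c2@12, authorship ..111....222
After op 6 (insert('l')): buffer="cigsmjlfxhgsml" (len 14), cursors c1@7 c2@14, authorship ..111.1...2222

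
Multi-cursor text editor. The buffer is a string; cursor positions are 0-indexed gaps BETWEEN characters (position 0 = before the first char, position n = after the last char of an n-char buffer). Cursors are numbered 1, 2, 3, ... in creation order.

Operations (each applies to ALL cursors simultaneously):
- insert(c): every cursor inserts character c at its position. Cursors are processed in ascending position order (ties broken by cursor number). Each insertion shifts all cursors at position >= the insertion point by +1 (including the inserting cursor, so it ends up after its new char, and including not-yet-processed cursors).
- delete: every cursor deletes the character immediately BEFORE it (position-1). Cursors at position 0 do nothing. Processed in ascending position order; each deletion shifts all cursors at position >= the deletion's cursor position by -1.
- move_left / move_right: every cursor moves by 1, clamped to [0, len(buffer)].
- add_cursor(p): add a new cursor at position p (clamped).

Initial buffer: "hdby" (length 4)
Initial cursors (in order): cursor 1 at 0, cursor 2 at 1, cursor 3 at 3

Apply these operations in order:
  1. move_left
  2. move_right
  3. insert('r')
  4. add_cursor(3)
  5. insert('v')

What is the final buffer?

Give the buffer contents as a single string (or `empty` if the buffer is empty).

Answer: hrrvvvdbrvy

Derivation:
After op 1 (move_left): buffer="hdby" (len 4), cursors c1@0 c2@0 c3@2, authorship ....
After op 2 (move_right): buffer="hdby" (len 4), cursors c1@1 c2@1 c3@3, authorship ....
After op 3 (insert('r')): buffer="hrrdbry" (len 7), cursors c1@3 c2@3 c3@6, authorship .12..3.
After op 4 (add_cursor(3)): buffer="hrrdbry" (len 7), cursors c1@3 c2@3 c4@3 c3@6, authorship .12..3.
After op 5 (insert('v')): buffer="hrrvvvdbrvy" (len 11), cursors c1@6 c2@6 c4@6 c3@10, authorship .12124..33.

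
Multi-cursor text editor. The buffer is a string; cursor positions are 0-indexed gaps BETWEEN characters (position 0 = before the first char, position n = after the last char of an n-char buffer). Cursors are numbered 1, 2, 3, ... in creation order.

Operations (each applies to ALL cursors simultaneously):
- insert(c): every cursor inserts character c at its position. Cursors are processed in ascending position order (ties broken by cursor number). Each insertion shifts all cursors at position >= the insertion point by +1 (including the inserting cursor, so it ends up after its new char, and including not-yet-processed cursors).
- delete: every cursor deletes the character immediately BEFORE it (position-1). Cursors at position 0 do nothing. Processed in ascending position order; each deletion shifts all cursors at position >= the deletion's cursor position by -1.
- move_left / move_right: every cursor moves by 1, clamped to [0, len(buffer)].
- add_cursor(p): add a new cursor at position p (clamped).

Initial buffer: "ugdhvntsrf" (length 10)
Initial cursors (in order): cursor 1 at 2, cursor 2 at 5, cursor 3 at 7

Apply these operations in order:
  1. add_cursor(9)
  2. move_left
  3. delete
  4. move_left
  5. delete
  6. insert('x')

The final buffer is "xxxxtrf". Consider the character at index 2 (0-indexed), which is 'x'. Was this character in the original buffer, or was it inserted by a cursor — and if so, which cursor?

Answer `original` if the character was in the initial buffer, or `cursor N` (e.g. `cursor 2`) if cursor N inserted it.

After op 1 (add_cursor(9)): buffer="ugdhvntsrf" (len 10), cursors c1@2 c2@5 c3@7 c4@9, authorship ..........
After op 2 (move_left): buffer="ugdhvntsrf" (len 10), cursors c1@1 c2@4 c3@6 c4@8, authorship ..........
After op 3 (delete): buffer="gdvtrf" (len 6), cursors c1@0 c2@2 c3@3 c4@4, authorship ......
After op 4 (move_left): buffer="gdvtrf" (len 6), cursors c1@0 c2@1 c3@2 c4@3, authorship ......
After op 5 (delete): buffer="trf" (len 3), cursors c1@0 c2@0 c3@0 c4@0, authorship ...
After op 6 (insert('x')): buffer="xxxxtrf" (len 7), cursors c1@4 c2@4 c3@4 c4@4, authorship 1234...
Authorship (.=original, N=cursor N): 1 2 3 4 . . .
Index 2: author = 3

Answer: cursor 3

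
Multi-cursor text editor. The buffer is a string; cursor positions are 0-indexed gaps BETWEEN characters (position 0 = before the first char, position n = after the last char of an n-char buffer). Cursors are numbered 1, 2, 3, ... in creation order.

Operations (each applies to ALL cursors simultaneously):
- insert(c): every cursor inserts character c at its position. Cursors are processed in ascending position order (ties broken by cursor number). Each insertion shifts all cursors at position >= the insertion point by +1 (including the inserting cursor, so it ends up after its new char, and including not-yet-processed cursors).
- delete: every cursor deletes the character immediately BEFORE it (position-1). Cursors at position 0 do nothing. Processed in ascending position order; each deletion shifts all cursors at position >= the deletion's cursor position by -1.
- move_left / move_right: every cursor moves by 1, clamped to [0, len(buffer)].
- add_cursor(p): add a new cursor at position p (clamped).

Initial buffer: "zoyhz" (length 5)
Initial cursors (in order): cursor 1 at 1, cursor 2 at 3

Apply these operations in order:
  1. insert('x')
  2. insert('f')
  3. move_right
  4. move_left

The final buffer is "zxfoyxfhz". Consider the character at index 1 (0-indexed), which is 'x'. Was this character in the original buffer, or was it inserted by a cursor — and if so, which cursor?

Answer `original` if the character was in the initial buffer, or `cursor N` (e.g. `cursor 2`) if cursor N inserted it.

Answer: cursor 1

Derivation:
After op 1 (insert('x')): buffer="zxoyxhz" (len 7), cursors c1@2 c2@5, authorship .1..2..
After op 2 (insert('f')): buffer="zxfoyxfhz" (len 9), cursors c1@3 c2@7, authorship .11..22..
After op 3 (move_right): buffer="zxfoyxfhz" (len 9), cursors c1@4 c2@8, authorship .11..22..
After op 4 (move_left): buffer="zxfoyxfhz" (len 9), cursors c1@3 c2@7, authorship .11..22..
Authorship (.=original, N=cursor N): . 1 1 . . 2 2 . .
Index 1: author = 1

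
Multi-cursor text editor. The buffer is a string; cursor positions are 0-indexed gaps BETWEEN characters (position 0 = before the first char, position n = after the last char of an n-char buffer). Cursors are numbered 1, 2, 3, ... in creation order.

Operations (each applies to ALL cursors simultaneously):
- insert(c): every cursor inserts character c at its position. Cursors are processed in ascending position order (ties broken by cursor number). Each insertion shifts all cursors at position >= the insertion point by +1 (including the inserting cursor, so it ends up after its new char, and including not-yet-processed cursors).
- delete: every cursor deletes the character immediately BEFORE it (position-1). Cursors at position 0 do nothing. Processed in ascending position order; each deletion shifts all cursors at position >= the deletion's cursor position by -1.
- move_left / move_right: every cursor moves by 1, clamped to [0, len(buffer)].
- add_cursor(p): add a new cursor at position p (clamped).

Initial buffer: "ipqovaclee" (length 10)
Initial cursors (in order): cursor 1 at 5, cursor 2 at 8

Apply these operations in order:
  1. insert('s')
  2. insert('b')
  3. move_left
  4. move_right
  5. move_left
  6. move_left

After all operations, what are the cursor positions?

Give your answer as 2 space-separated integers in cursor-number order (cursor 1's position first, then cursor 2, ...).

After op 1 (insert('s')): buffer="ipqovsaclsee" (len 12), cursors c1@6 c2@10, authorship .....1...2..
After op 2 (insert('b')): buffer="ipqovsbaclsbee" (len 14), cursors c1@7 c2@12, authorship .....11...22..
After op 3 (move_left): buffer="ipqovsbaclsbee" (len 14), cursors c1@6 c2@11, authorship .....11...22..
After op 4 (move_right): buffer="ipqovsbaclsbee" (len 14), cursors c1@7 c2@12, authorship .....11...22..
After op 5 (move_left): buffer="ipqovsbaclsbee" (len 14), cursors c1@6 c2@11, authorship .....11...22..
After op 6 (move_left): buffer="ipqovsbaclsbee" (len 14), cursors c1@5 c2@10, authorship .....11...22..

Answer: 5 10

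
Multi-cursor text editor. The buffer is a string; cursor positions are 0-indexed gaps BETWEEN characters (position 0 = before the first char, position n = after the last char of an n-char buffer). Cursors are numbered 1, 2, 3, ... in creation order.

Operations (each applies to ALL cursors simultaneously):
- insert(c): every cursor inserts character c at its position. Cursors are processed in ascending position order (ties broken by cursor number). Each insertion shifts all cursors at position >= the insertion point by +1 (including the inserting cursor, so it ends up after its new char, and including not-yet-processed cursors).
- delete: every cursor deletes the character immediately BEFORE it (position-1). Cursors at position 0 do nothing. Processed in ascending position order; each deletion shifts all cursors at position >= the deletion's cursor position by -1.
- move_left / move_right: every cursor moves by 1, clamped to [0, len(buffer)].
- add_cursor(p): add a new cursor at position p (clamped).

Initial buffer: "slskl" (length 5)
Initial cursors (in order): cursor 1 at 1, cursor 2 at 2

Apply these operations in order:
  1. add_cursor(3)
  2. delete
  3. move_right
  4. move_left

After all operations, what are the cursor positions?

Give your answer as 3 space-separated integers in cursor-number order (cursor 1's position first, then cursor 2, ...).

After op 1 (add_cursor(3)): buffer="slskl" (len 5), cursors c1@1 c2@2 c3@3, authorship .....
After op 2 (delete): buffer="kl" (len 2), cursors c1@0 c2@0 c3@0, authorship ..
After op 3 (move_right): buffer="kl" (len 2), cursors c1@1 c2@1 c3@1, authorship ..
After op 4 (move_left): buffer="kl" (len 2), cursors c1@0 c2@0 c3@0, authorship ..

Answer: 0 0 0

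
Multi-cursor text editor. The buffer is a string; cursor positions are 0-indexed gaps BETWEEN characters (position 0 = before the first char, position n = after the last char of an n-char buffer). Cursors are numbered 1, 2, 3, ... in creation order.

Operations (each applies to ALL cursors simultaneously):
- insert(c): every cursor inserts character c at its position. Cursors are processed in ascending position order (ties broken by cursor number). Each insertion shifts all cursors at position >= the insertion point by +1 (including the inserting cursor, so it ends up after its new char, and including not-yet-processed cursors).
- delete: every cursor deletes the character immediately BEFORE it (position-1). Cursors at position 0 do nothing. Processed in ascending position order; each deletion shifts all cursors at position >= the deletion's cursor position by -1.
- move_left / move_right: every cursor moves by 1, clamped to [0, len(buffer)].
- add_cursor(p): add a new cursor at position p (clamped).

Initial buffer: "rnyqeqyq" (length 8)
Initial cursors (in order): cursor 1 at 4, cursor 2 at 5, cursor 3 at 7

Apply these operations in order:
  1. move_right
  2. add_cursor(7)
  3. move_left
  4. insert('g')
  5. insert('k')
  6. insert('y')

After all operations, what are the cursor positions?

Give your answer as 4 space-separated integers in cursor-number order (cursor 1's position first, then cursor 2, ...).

Answer: 7 11 19 15

Derivation:
After op 1 (move_right): buffer="rnyqeqyq" (len 8), cursors c1@5 c2@6 c3@8, authorship ........
After op 2 (add_cursor(7)): buffer="rnyqeqyq" (len 8), cursors c1@5 c2@6 c4@7 c3@8, authorship ........
After op 3 (move_left): buffer="rnyqeqyq" (len 8), cursors c1@4 c2@5 c4@6 c3@7, authorship ........
After op 4 (insert('g')): buffer="rnyqgegqgygq" (len 12), cursors c1@5 c2@7 c4@9 c3@11, authorship ....1.2.4.3.
After op 5 (insert('k')): buffer="rnyqgkegkqgkygkq" (len 16), cursors c1@6 c2@9 c4@12 c3@15, authorship ....11.22.44.33.
After op 6 (insert('y')): buffer="rnyqgkyegkyqgkyygkyq" (len 20), cursors c1@7 c2@11 c4@15 c3@19, authorship ....111.222.444.333.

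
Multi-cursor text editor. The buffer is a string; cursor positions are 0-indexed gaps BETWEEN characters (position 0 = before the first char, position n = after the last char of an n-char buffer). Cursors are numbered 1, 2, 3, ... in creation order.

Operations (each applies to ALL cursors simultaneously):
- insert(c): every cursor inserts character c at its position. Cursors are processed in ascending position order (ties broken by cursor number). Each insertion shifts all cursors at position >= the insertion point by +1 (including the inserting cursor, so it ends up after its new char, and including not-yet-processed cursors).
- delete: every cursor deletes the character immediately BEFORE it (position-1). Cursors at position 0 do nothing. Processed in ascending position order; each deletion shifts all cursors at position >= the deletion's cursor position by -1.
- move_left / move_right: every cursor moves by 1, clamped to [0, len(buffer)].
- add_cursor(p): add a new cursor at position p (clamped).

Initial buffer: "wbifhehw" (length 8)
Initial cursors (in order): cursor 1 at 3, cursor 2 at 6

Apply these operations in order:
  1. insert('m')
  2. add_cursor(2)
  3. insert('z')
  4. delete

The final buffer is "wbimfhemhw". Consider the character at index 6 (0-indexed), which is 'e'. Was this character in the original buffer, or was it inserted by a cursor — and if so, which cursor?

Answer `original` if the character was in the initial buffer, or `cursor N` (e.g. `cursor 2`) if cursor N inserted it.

After op 1 (insert('m')): buffer="wbimfhemhw" (len 10), cursors c1@4 c2@8, authorship ...1...2..
After op 2 (add_cursor(2)): buffer="wbimfhemhw" (len 10), cursors c3@2 c1@4 c2@8, authorship ...1...2..
After op 3 (insert('z')): buffer="wbzimzfhemzhw" (len 13), cursors c3@3 c1@6 c2@11, authorship ..3.11...22..
After op 4 (delete): buffer="wbimfhemhw" (len 10), cursors c3@2 c1@4 c2@8, authorship ...1...2..
Authorship (.=original, N=cursor N): . . . 1 . . . 2 . .
Index 6: author = original

Answer: original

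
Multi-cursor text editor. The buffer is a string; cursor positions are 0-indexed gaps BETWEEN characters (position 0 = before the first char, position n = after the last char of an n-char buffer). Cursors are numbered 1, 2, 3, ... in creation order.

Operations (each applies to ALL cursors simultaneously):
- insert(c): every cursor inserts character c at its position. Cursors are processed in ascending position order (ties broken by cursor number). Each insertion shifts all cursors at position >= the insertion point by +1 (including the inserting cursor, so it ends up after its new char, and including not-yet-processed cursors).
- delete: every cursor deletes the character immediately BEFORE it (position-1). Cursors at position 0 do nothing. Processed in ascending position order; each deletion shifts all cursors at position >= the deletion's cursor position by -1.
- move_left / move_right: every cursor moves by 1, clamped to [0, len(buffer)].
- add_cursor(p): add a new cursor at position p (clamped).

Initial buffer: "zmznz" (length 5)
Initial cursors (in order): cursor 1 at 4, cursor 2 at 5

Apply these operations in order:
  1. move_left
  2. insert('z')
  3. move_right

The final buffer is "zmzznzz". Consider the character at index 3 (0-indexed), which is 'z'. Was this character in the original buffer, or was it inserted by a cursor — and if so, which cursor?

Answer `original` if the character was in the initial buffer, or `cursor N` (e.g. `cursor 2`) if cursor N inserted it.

After op 1 (move_left): buffer="zmznz" (len 5), cursors c1@3 c2@4, authorship .....
After op 2 (insert('z')): buffer="zmzznzz" (len 7), cursors c1@4 c2@6, authorship ...1.2.
After op 3 (move_right): buffer="zmzznzz" (len 7), cursors c1@5 c2@7, authorship ...1.2.
Authorship (.=original, N=cursor N): . . . 1 . 2 .
Index 3: author = 1

Answer: cursor 1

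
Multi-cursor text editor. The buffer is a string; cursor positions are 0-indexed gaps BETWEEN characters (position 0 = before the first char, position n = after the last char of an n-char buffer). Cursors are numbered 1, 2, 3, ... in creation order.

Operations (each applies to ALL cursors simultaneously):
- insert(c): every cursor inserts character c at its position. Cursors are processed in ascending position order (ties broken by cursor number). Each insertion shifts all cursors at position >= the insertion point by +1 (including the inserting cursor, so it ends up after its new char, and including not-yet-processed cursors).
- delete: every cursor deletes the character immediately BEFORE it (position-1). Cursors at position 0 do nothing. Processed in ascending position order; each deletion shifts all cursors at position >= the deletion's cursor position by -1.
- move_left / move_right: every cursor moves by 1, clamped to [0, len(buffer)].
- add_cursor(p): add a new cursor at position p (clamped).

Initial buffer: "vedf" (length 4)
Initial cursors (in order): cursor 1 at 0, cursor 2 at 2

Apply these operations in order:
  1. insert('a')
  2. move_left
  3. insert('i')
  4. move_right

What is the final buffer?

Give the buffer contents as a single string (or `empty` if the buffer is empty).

After op 1 (insert('a')): buffer="aveadf" (len 6), cursors c1@1 c2@4, authorship 1..2..
After op 2 (move_left): buffer="aveadf" (len 6), cursors c1@0 c2@3, authorship 1..2..
After op 3 (insert('i')): buffer="iaveiadf" (len 8), cursors c1@1 c2@5, authorship 11..22..
After op 4 (move_right): buffer="iaveiadf" (len 8), cursors c1@2 c2@6, authorship 11..22..

Answer: iaveiadf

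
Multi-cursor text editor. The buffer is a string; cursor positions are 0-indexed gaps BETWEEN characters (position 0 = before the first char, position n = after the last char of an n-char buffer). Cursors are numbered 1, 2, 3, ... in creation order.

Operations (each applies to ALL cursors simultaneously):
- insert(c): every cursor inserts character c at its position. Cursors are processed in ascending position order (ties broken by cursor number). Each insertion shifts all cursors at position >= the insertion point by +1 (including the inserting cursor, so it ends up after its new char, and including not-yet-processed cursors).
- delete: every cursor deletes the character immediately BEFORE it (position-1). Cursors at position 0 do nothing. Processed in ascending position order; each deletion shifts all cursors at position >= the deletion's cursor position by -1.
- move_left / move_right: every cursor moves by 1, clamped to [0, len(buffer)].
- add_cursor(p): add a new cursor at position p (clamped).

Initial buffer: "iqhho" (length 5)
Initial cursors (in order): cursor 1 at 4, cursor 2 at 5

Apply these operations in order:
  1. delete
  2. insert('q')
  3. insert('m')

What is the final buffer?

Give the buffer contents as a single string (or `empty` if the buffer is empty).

Answer: iqhqqmm

Derivation:
After op 1 (delete): buffer="iqh" (len 3), cursors c1@3 c2@3, authorship ...
After op 2 (insert('q')): buffer="iqhqq" (len 5), cursors c1@5 c2@5, authorship ...12
After op 3 (insert('m')): buffer="iqhqqmm" (len 7), cursors c1@7 c2@7, authorship ...1212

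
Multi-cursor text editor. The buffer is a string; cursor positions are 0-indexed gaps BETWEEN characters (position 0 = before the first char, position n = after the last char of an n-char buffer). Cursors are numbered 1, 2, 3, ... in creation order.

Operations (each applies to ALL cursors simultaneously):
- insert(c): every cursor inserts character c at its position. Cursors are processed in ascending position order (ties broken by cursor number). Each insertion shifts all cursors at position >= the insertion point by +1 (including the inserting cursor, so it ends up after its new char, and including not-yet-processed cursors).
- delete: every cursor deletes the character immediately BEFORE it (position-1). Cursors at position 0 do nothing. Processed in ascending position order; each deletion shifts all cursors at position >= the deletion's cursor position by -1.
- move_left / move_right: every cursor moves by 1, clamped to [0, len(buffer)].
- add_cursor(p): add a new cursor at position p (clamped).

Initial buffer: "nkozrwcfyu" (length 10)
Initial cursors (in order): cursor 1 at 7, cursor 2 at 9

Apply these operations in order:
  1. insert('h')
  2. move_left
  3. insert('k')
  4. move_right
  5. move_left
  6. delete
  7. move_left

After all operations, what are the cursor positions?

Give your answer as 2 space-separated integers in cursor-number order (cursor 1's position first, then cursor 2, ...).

Answer: 6 9

Derivation:
After op 1 (insert('h')): buffer="nkozrwchfyhu" (len 12), cursors c1@8 c2@11, authorship .......1..2.
After op 2 (move_left): buffer="nkozrwchfyhu" (len 12), cursors c1@7 c2@10, authorship .......1..2.
After op 3 (insert('k')): buffer="nkozrwckhfykhu" (len 14), cursors c1@8 c2@12, authorship .......11..22.
After op 4 (move_right): buffer="nkozrwckhfykhu" (len 14), cursors c1@9 c2@13, authorship .......11..22.
After op 5 (move_left): buffer="nkozrwckhfykhu" (len 14), cursors c1@8 c2@12, authorship .......11..22.
After op 6 (delete): buffer="nkozrwchfyhu" (len 12), cursors c1@7 c2@10, authorship .......1..2.
After op 7 (move_left): buffer="nkozrwchfyhu" (len 12), cursors c1@6 c2@9, authorship .......1..2.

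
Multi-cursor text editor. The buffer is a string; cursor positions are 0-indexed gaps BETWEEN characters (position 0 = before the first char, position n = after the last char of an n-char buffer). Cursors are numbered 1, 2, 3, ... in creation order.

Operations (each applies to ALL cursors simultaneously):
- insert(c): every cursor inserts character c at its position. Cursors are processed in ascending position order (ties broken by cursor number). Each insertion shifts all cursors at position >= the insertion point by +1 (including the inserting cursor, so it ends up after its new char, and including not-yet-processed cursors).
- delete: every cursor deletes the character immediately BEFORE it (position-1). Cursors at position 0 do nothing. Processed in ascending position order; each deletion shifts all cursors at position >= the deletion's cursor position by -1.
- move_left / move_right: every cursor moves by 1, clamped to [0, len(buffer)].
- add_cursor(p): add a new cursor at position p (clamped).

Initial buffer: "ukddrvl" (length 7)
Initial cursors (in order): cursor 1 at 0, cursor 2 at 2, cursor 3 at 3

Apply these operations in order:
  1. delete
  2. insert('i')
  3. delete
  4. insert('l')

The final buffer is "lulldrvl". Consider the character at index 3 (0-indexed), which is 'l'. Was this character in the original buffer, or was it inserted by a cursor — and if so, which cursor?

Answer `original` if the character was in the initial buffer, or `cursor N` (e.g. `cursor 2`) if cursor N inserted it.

Answer: cursor 3

Derivation:
After op 1 (delete): buffer="udrvl" (len 5), cursors c1@0 c2@1 c3@1, authorship .....
After op 2 (insert('i')): buffer="iuiidrvl" (len 8), cursors c1@1 c2@4 c3@4, authorship 1.23....
After op 3 (delete): buffer="udrvl" (len 5), cursors c1@0 c2@1 c3@1, authorship .....
After op 4 (insert('l')): buffer="lulldrvl" (len 8), cursors c1@1 c2@4 c3@4, authorship 1.23....
Authorship (.=original, N=cursor N): 1 . 2 3 . . . .
Index 3: author = 3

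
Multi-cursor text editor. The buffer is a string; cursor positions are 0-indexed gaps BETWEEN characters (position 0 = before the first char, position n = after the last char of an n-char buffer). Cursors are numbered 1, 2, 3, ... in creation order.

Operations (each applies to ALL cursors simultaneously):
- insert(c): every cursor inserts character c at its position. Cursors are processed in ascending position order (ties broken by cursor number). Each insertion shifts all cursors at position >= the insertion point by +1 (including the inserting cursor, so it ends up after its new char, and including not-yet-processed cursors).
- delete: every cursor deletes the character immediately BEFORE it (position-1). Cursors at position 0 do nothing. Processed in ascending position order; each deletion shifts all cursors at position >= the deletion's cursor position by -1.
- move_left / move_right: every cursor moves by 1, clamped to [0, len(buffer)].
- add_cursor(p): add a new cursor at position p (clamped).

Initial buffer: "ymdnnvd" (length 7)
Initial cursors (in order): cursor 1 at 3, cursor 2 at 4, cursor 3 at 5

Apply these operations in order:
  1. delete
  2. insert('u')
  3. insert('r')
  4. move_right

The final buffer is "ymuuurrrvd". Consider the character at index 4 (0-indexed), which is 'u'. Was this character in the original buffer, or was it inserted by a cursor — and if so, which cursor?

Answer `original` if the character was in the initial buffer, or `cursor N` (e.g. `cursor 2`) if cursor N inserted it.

After op 1 (delete): buffer="ymvd" (len 4), cursors c1@2 c2@2 c3@2, authorship ....
After op 2 (insert('u')): buffer="ymuuuvd" (len 7), cursors c1@5 c2@5 c3@5, authorship ..123..
After op 3 (insert('r')): buffer="ymuuurrrvd" (len 10), cursors c1@8 c2@8 c3@8, authorship ..123123..
After op 4 (move_right): buffer="ymuuurrrvd" (len 10), cursors c1@9 c2@9 c3@9, authorship ..123123..
Authorship (.=original, N=cursor N): . . 1 2 3 1 2 3 . .
Index 4: author = 3

Answer: cursor 3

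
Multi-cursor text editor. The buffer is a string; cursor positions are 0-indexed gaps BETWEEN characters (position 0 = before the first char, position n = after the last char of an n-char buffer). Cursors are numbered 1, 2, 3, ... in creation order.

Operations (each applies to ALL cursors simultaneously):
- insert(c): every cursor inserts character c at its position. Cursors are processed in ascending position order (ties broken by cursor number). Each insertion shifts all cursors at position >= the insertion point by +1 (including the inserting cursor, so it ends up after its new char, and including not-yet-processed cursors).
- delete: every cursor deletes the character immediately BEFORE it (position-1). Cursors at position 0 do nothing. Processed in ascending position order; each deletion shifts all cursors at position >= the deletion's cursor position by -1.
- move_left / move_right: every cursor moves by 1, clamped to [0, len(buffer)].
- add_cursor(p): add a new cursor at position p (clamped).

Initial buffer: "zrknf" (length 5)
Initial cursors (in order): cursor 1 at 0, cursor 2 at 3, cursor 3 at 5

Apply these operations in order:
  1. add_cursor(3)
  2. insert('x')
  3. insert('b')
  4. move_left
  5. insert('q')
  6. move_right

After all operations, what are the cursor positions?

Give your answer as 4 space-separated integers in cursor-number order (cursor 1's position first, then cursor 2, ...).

Answer: 3 12 17 12

Derivation:
After op 1 (add_cursor(3)): buffer="zrknf" (len 5), cursors c1@0 c2@3 c4@3 c3@5, authorship .....
After op 2 (insert('x')): buffer="xzrkxxnfx" (len 9), cursors c1@1 c2@6 c4@6 c3@9, authorship 1...24..3
After op 3 (insert('b')): buffer="xbzrkxxbbnfxb" (len 13), cursors c1@2 c2@9 c4@9 c3@13, authorship 11...2424..33
After op 4 (move_left): buffer="xbzrkxxbbnfxb" (len 13), cursors c1@1 c2@8 c4@8 c3@12, authorship 11...2424..33
After op 5 (insert('q')): buffer="xqbzrkxxbqqbnfxqb" (len 17), cursors c1@2 c2@11 c4@11 c3@16, authorship 111...242244..333
After op 6 (move_right): buffer="xqbzrkxxbqqbnfxqb" (len 17), cursors c1@3 c2@12 c4@12 c3@17, authorship 111...242244..333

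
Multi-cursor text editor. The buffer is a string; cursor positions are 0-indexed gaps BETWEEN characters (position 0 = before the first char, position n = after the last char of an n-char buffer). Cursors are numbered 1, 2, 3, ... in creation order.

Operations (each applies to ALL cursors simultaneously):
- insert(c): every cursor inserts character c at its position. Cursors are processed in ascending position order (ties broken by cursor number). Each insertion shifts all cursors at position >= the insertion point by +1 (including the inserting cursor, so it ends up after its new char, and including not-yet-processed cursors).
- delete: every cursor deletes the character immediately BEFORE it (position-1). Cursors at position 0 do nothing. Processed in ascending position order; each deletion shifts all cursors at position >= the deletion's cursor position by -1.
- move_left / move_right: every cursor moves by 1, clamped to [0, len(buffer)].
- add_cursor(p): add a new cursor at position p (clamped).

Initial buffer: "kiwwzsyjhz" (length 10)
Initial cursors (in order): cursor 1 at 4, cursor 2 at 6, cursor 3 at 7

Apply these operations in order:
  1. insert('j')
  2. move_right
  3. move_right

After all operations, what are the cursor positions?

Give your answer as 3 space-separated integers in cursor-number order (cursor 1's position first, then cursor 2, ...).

Answer: 7 10 12

Derivation:
After op 1 (insert('j')): buffer="kiwwjzsjyjjhz" (len 13), cursors c1@5 c2@8 c3@10, authorship ....1..2.3...
After op 2 (move_right): buffer="kiwwjzsjyjjhz" (len 13), cursors c1@6 c2@9 c3@11, authorship ....1..2.3...
After op 3 (move_right): buffer="kiwwjzsjyjjhz" (len 13), cursors c1@7 c2@10 c3@12, authorship ....1..2.3...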